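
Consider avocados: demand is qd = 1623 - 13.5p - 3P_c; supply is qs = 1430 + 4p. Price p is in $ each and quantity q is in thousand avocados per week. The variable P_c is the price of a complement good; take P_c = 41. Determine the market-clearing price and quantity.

p* = 4, q* = 1446

With P_c = 41, demand is qd = 1500 - 13.5p.
Set qd = qs: 1500 - 13.5p = 1430 + 4p, so 70 = 17.5p and p* = 4.
Then q* = 1500 - 13.5(4) = 1446.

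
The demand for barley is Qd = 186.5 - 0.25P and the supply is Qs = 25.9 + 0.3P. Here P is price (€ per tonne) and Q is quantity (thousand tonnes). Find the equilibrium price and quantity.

P* = 292, Q* = 113.5

At equilibrium Qd = Qs, so 186.5 - 0.25P = 25.9 + 0.3P; collecting terms, 160.6 = 0.55P and P* = 292.
Then Q* = 186.5 - 0.25(292) = 113.5.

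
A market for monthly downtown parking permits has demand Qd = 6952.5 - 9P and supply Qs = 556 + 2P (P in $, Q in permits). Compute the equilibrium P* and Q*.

Set Qd = Qs: 6952.5 - 9P = 556 + 2P, so 6396.5 = 11P and P* = 581.5.
Plugging P* into demand: Q* = 6952.5 - 9(581.5) = 1719.

P* = 581.5, Q* = 1719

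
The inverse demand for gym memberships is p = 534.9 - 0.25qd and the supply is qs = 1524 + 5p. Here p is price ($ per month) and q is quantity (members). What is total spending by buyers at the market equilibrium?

Total spending by buyers = 127634.4

In direct form, qd = 2139.6 - 4p.
Set qd = qs: 2139.6 - 4p = 1524 + 5p, so 615.6 = 9p and p* = 68.4.
Then q* = 2139.6 - 4(68.4) = 1866.
Total spending by buyers = p* × q* = 68.4 × 1866 = 127634.4.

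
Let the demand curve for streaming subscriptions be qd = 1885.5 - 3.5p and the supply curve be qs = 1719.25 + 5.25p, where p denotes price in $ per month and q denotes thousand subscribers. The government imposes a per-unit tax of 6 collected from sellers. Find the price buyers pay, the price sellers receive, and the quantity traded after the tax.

The tax drives a wedge p_b - p_s = 6. Substituting p_s = p_b - 6 into supply: qs = 1687.75 + 5.25p_b.
Equate demand and the shifted supply: 1885.5 - 3.5p_b = 1687.75 + 5.25p_b, giving 8.75p_b = 197.75, so p_b = 22.6.
So p_s = 16.6 and the quantity traded is q = 1885.5 - 3.5(22.6) = 1806.4.

p_b = 22.6, p_s = 16.6, q = 1806.4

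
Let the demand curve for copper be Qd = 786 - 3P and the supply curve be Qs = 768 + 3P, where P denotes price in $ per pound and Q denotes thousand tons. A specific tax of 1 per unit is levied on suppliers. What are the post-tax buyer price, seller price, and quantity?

Suppliers keep P_s = P_b - 1 per unit, so supply in terms of the buyer price is Qs = 765 + 3P_b.
Market clearing requires 786 - 3P_b = 765 + 3P_b; hence 21 = 6P_b and P_b = 3.5.
Then P_s = 3.5 - 1 = 2.5 and Q = 786 - 3(3.5) = 775.5.

P_b = 3.5, P_s = 2.5, Q = 775.5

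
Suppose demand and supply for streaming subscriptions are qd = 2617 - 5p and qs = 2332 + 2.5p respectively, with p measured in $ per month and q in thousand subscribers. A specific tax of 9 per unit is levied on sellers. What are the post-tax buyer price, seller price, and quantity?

p_b = 41, p_s = 32, q = 2412

Sellers keep p_s = p_b - 9 per unit, so supply in terms of the buyer price is qs = 2309.5 + 2.5p_b.
Equate demand and the shifted supply: 2617 - 5p_b = 2309.5 + 2.5p_b, giving 7.5p_b = 307.5, so p_b = 41.
Then p_s = 41 - 9 = 32 and q = 2617 - 5(41) = 2412.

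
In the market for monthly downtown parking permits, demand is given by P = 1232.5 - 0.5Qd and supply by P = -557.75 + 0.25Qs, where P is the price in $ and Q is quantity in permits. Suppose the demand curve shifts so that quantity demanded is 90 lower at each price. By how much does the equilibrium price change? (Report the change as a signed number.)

Rewriting in direct form: Qd = 2465 - 2P and Qs = 2231 + 4P.
Set Qd = Qs: 2465 - 2P = 2231 + 4P, so 234 = 6P and P* = 39.
Plugging P* into demand: Q* = 2465 - 2(39) = 2387.
After the shift, demand is Qd = 2375 - 2P.
The new intersection has 144 = 6P, i.e. P = 24, Q = 2327.
ΔP = 24 - 39 = -15.

ΔP = -15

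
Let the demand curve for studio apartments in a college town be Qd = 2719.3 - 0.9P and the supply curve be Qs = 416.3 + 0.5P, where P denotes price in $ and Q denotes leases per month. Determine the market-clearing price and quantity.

P* = 1645, Q* = 1238.8

Set Qd = Qs: 2719.3 - 0.9P = 416.3 + 0.5P, so 2303 = 1.4P and P* = 1645.
Plugging P* into demand: Q* = 2719.3 - 0.9(1645) = 1238.8.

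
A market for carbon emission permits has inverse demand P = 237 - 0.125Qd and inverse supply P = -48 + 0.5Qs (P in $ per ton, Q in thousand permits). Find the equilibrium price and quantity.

P* = 180, Q* = 456

Solving each curve for Q: Qd = 1896 - 8P and Qs = 96 + 2P.
The market clears where 1896 - 8P = 96 + 2P. Rearranging, 10P = 1800, hence P* = 180.
Then Q* = 1896 - 8(180) = 456.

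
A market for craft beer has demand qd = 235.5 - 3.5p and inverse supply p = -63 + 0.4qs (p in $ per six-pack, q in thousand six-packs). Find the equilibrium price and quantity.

Solving each curve for q: qs = 157.5 + 2.5p.
The market clears where 235.5 - 3.5p = 157.5 + 2.5p. Rearranging, 6p = 78, hence p* = 13.
Plugging p* into demand: q* = 235.5 - 3.5(13) = 190.

p* = 13, q* = 190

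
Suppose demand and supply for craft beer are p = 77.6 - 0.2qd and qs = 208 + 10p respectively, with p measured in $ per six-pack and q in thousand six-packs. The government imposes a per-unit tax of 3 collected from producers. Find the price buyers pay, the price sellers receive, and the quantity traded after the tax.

p_b = 14, p_s = 11, q = 318

Inverting to quantity form: qd = 388 - 5p.
With a tax of 3 on producers, they supply based on the net price p_s = p_b - 3, so qs = 178 + 10p_b.
Market clearing requires 388 - 5p_b = 178 + 10p_b; hence 210 = 15p_b and p_b = 14.
So p_s = 11 and the quantity traded is q = 388 - 5(14) = 318.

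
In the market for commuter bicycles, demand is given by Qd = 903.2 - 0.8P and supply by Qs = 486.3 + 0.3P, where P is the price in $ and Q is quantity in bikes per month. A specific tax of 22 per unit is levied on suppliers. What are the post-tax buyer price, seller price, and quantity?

With a tax of 22 on suppliers, they supply based on the net price P_s = P_b - 22, so Qs = 479.7 + 0.3P_b.
Set Qd = Qs: 903.2 - 0.8P_b = 479.7 + 0.3P_b, so 423.5 = 1.1P_b and P_b = 385.
So P_s = 363 and the quantity traded is Q = 903.2 - 0.8(385) = 595.2.

P_b = 385, P_s = 363, Q = 595.2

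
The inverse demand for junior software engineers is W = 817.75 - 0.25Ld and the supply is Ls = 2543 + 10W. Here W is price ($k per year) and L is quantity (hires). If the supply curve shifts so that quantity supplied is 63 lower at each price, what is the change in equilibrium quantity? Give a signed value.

ΔL = -18

Solving each curve for L: Ld = 3271 - 4W.
Equating demand and supply, 3271 - 4W = 2543 + 10W gives 14W = 728, so W* = 52.
Then L* = 3271 - 4(52) = 3063.
After the shift, supply is Ls = 2480 + 10W.
Re-solving, 14W = 791 gives W = 56.5 and L = 3045.
ΔL = 3045 - 3063 = -18.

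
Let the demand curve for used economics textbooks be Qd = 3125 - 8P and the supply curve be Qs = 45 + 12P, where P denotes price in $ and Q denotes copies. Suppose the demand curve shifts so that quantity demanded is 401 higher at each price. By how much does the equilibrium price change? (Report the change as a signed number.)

At equilibrium Qd = Qs, so 3125 - 8P = 45 + 12P; collecting terms, 3080 = 20P and P* = 154.
From the demand curve, Q* = 3125 - 8(154) = 1893.
After the shift, demand is Qd = 3526 - 8P.
New equilibrium: 3481 = 20P, so P = 174.05 and Q = 2133.6.
ΔP = 174.05 - 154 = 20.05.

ΔP = 20.05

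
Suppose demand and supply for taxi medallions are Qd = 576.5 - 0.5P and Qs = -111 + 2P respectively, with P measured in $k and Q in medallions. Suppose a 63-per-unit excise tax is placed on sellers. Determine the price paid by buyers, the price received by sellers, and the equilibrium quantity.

Sellers keep P_s = P_b - 63 per unit, so supply in terms of the buyer price is Qs = -237 + 2P_b.
Market clearing requires 576.5 - 0.5P_b = -237 + 2P_b; hence 813.5 = 2.5P_b and P_b = 325.4.
So P_s = 262.4 and the quantity traded is Q = 576.5 - 0.5(325.4) = 413.8.

P_b = 325.4, P_s = 262.4, Q = 413.8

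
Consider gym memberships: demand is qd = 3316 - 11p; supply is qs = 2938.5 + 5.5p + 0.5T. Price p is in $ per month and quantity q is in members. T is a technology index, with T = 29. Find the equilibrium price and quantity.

p* = 22, q* = 3074

With T = 29, supply is qs = 2953 + 5.5p.
Set qd = qs: 3316 - 11p = 2953 + 5.5p, so 363 = 16.5p and p* = 22.
From the demand curve, q* = 3316 - 11(22) = 3074.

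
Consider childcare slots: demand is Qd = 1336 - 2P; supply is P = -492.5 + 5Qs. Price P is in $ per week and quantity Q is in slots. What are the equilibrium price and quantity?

Rewriting in direct form: Qs = 98.5 + 0.2P.
At equilibrium Qd = Qs, so 1336 - 2P = 98.5 + 0.2P; collecting terms, 1237.5 = 2.2P and P* = 562.5.
From the demand curve, Q* = 1336 - 2(562.5) = 211.

P* = 562.5, Q* = 211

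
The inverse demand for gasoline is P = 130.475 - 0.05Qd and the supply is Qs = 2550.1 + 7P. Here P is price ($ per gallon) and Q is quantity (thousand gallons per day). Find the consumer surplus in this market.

Consumer surplus = 164544.75625

Solving each curve for Q: Qd = 2609.5 - 20P.
At equilibrium Qd = Qs, so 2609.5 - 20P = 2550.1 + 7P; collecting terms, 59.4 = 27P and P* = 2.2.
Substitute back: Q* = 2609.5 - 20(2.2) = 2565.5.
Demand choke price (Qd = 0): P = 2609.5/20 = 130.475. Consumer surplus = ½ × (130.475 - 2.2) × 2565.5 = 164544.75625.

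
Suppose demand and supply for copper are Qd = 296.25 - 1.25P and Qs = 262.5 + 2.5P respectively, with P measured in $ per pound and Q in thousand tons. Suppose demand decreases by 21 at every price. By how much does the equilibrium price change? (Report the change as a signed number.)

ΔP = -5.6

Equating demand and supply, 296.25 - 1.25P = 262.5 + 2.5P gives 3.75P = 33.75, so P* = 9.
From the demand curve, Q* = 296.25 - 1.25(9) = 285.
After the shift, demand is Qd = 275.25 - 1.25P.
New equilibrium: 12.75 = 3.75P, so P = 3.4 and Q = 271.
ΔP = 3.4 - 9 = -5.6.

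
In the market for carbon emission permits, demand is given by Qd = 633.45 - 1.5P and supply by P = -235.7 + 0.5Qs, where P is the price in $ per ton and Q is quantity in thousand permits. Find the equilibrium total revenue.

Total revenue = 26113.2

In direct form, Qs = 471.4 + 2P.
The market clears where 633.45 - 1.5P = 471.4 + 2P. Rearranging, 3.5P = 162.05, hence P* = 46.3.
From the demand curve, Q* = 633.45 - 1.5(46.3) = 564.
Total revenue = P* × Q* = 46.3 × 564 = 26113.2.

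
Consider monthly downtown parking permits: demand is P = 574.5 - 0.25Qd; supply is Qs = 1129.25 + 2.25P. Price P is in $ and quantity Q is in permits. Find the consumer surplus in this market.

Rewriting in direct form: Qd = 2298 - 4P.
The market clears where 2298 - 4P = 1129.25 + 2.25P. Rearranging, 6.25P = 1168.75, hence P* = 187.
Then Q* = 2298 - 4(187) = 1550.
Demand choke price (Qd = 0): P = 2298/4 = 574.5. Consumer surplus = ½ × (574.5 - 187) × 1550 = 300312.5.

Consumer surplus = 300312.5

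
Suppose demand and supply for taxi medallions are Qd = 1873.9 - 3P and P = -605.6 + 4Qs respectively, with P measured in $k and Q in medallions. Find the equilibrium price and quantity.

P* = 530, Q* = 283.9

Rewriting in direct form: Qs = 151.4 + 0.25P.
The market clears where 1873.9 - 3P = 151.4 + 0.25P. Rearranging, 3.25P = 1722.5, hence P* = 530.
From the demand curve, Q* = 1873.9 - 3(530) = 283.9.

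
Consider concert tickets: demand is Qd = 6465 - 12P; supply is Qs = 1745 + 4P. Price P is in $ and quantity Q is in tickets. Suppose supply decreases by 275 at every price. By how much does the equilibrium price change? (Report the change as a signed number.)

Set Qd = Qs: 6465 - 12P = 1745 + 4P, so 4720 = 16P and P* = 295.
Plugging P* into demand: Q* = 6465 - 12(295) = 2925.
After the shift, supply is Qs = 1470 + 4P.
The new intersection has 4995 = 16P, i.e. P = 312.1875, Q = 2718.75.
ΔP = 312.1875 - 295 = 17.1875.

ΔP = 17.1875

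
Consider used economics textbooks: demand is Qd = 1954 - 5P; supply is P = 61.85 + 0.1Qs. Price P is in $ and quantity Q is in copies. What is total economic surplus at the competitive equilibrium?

Total surplus = 180346.8375

Solving each curve for Q: Qs = -618.5 + 10P.
Equating demand and supply, 1954 - 5P = -618.5 + 10P gives 15P = 2572.5, so P* = 171.5.
Then Q* = 1954 - 5(171.5) = 1096.5.
Demand choke price = 390.8; supply choke price = 61.85. CS = ½(390.8 - 171.5)(1096.5) = 120231.225; PS = ½(171.5 - 61.85)(1096.5) = 60115.6125. Total surplus = 180346.8375.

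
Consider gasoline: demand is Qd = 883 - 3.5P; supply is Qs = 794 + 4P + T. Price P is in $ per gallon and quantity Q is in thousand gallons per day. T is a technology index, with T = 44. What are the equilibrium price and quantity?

P* = 6, Q* = 862

With T = 44, supply is Qs = 838 + 4P.
Equating demand and supply, 883 - 3.5P = 838 + 4P gives 7.5P = 45, so P* = 6.
Then Q* = 883 - 3.5(6) = 862.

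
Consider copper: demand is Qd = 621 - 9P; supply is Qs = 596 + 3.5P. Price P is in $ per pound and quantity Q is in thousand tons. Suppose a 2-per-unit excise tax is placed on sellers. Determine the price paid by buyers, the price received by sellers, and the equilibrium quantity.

With a tax of 2 on sellers, they supply based on the net price P_s = P_b - 2, so Qs = 589 + 3.5P_b.
Market clearing requires 621 - 9P_b = 589 + 3.5P_b; hence 32 = 12.5P_b and P_b = 2.56.
Then P_s = 2.56 - 2 = 0.56 and Q = 621 - 9(2.56) = 597.96.

P_b = 2.56, P_s = 0.56, Q = 597.96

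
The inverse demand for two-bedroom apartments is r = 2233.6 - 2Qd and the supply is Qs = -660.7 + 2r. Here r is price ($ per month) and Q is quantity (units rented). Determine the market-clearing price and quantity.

In direct form, Qd = 1116.8 - 0.5r.
Set Qd = Qs: 1116.8 - 0.5r = -660.7 + 2r, so 1777.5 = 2.5r and r* = 711.
Then Q* = 1116.8 - 0.5(711) = 761.3.

r* = 711, Q* = 761.3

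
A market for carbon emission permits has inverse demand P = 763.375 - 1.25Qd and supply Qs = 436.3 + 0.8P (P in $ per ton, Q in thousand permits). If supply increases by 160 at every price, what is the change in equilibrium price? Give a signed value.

Solving each curve for Q: Qd = 610.7 - 0.8P.
Equating demand and supply, 610.7 - 0.8P = 436.3 + 0.8P gives 1.6P = 174.4, so P* = 109.
Substitute back: Q* = 610.7 - 0.8(109) = 523.5.
After the shift, supply is Qs = 596.3 + 0.8P.
The new intersection has 14.4 = 1.6P, i.e. P = 9, Q = 603.5.
ΔP = 9 - 109 = -100.

ΔP = -100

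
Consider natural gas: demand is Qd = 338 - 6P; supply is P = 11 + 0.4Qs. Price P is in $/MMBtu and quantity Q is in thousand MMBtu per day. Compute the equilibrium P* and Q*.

P* = 43, Q* = 80

Solving each curve for Q: Qs = -27.5 + 2.5P.
At equilibrium Qd = Qs, so 338 - 6P = -27.5 + 2.5P; collecting terms, 365.5 = 8.5P and P* = 43.
Then Q* = 338 - 6(43) = 80.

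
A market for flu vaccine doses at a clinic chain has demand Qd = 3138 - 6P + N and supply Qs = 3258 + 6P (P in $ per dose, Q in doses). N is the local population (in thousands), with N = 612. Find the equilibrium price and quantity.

With N = 612, demand is Qd = 3750 - 6P.
The market clears where 3750 - 6P = 3258 + 6P. Rearranging, 12P = 492, hence P* = 41.
Plugging P* into demand: Q* = 3750 - 6(41) = 3504.

P* = 41, Q* = 3504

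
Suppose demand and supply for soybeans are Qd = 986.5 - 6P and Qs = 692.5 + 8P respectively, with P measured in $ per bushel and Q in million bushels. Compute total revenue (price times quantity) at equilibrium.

At equilibrium Qd = Qs, so 986.5 - 6P = 692.5 + 8P; collecting terms, 294 = 14P and P* = 21.
Then Q* = 986.5 - 6(21) = 860.5.
Total revenue = P* × Q* = 21 × 860.5 = 18070.5.

Total revenue = 18070.5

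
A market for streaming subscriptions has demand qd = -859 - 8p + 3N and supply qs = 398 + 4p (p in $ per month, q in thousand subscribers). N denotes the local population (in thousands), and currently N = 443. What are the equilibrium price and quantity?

p* = 6, q* = 422

With N = 443, demand is qd = 470 - 8p.
Equating demand and supply, 470 - 8p = 398 + 4p gives 12p = 72, so p* = 6.
From the demand curve, q* = 470 - 8(6) = 422.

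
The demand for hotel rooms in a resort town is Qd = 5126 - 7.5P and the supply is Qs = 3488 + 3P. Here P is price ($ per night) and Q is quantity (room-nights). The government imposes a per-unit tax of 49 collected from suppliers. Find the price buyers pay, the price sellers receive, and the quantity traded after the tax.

Suppliers keep P_s = P_b - 49 per unit, so supply in terms of the buyer price is Qs = 3341 + 3P_b.
Set Qd = Qs: 5126 - 7.5P_b = 3341 + 3P_b, so 1785 = 10.5P_b and P_b = 170.
Then P_s = 170 - 49 = 121 and Q = 5126 - 7.5(170) = 3851.

P_b = 170, P_s = 121, Q = 3851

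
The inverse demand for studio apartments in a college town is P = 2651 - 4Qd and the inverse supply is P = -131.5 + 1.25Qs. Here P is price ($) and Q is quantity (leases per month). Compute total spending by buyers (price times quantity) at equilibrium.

In direct form, Qd = 662.75 - 0.25P and Qs = 105.2 + 0.8P.
The market clears where 662.75 - 0.25P = 105.2 + 0.8P. Rearranging, 1.05P = 557.55, hence P* = 531.
Substitute back: Q* = 662.75 - 0.25(531) = 530.
Total spending by buyers = P* × Q* = 531 × 530 = 281430.

Total spending by buyers = 281430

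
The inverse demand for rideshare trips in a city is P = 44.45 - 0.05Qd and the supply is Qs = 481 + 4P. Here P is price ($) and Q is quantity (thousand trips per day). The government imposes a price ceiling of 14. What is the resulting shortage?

In direct form, Qd = 889 - 20P.
Evaluating both curves at the ceiling price 14 gives Qd = 609, Qs = 537.
Shortage = Qd - Qs = 609 - 537 = 72.

Shortage = 72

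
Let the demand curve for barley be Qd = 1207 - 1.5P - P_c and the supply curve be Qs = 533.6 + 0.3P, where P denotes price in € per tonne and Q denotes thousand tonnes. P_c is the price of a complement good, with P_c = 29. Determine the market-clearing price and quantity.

With P_c = 29, demand is Qd = 1178 - 1.5P.
Equating demand and supply, 1178 - 1.5P = 533.6 + 0.3P gives 1.8P = 644.4, so P* = 358.
Substitute back: Q* = 1178 - 1.5(358) = 641.

P* = 358, Q* = 641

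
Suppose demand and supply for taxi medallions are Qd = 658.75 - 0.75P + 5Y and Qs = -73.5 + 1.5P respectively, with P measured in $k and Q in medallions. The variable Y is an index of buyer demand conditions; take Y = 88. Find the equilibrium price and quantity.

With Y = 88, demand is Qd = 1098.75 - 0.75P.
At equilibrium Qd = Qs, so 1098.75 - 0.75P = -73.5 + 1.5P; collecting terms, 1172.25 = 2.25P and P* = 521.
Substitute back: Q* = 1098.75 - 0.75(521) = 708.

P* = 521, Q* = 708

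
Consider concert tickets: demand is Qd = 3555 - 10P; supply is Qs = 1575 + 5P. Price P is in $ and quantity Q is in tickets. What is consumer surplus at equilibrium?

Consumer surplus = 249761.25

Equating demand and supply, 3555 - 10P = 1575 + 5P gives 15P = 1980, so P* = 132.
Then Q* = 3555 - 10(132) = 2235.
Demand choke price (Qd = 0): P = 3555/10 = 355.5. Consumer surplus = ½ × (355.5 - 132) × 2235 = 249761.25.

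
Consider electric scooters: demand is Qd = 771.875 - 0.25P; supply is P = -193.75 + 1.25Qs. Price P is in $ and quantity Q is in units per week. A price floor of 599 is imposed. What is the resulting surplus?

Inverting to quantity form: Qs = 155 + 0.8P.
With P fixed at 599, quantity demanded is 622.125 and quantity supplied is 634.2.
Surplus = Qs - Qd = 634.2 - 622.125 = 12.075.

Surplus = 12.075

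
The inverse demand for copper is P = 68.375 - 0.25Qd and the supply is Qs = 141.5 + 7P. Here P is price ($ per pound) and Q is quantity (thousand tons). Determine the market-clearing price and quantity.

P* = 12, Q* = 225.5

In direct form, Qd = 273.5 - 4P.
At equilibrium Qd = Qs, so 273.5 - 4P = 141.5 + 7P; collecting terms, 132 = 11P and P* = 12.
Substitute back: Q* = 273.5 - 4(12) = 225.5.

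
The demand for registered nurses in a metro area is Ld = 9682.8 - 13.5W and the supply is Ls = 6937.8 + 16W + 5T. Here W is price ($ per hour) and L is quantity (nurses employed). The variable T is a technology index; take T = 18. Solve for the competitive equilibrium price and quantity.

With T = 18, supply is Ls = 7027.8 + 16W.
The market clears where 9682.8 - 13.5W = 7027.8 + 16W. Rearranging, 29.5W = 2655, hence W* = 90.
Plugging W* into demand: L* = 9682.8 - 13.5(90) = 8467.8.

W* = 90, L* = 8467.8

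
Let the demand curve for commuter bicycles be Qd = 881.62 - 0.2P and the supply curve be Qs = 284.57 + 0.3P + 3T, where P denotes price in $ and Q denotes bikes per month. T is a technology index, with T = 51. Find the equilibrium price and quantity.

With T = 51, supply is Qs = 437.57 + 0.3P.
Set Qd = Qs: 881.62 - 0.2P = 437.57 + 0.3P, so 444.05 = 0.5P and P* = 888.1.
Substitute back: Q* = 881.62 - 0.2(888.1) = 704.

P* = 888.1, Q* = 704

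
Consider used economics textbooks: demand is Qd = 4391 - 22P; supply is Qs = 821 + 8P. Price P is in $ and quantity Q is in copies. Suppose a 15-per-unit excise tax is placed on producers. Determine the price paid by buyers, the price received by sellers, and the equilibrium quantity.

With a tax of 15 on producers, they supply based on the net price P_s = P_b - 15, so Qs = 701 + 8P_b.
Market clearing requires 4391 - 22P_b = 701 + 8P_b; hence 3690 = 30P_b and P_b = 123.
Then P_s = 123 - 15 = 108 and Q = 4391 - 22(123) = 1685.

P_b = 123, P_s = 108, Q = 1685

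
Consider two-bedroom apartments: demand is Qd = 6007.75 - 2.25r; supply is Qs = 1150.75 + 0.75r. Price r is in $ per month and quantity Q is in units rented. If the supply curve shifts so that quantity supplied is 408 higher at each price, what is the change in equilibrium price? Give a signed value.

At equilibrium Qd = Qs, so 6007.75 - 2.25r = 1150.75 + 0.75r; collecting terms, 4857 = 3r and r* = 1619.
From the demand curve, Q* = 6007.75 - 2.25(1619) = 2365.
After the shift, supply is Qs = 1558.75 + 0.75r.
Re-solving, 3r = 4449 gives r = 1483 and Q = 2671.
Δr = 1483 - 1619 = -136.

Δr = -136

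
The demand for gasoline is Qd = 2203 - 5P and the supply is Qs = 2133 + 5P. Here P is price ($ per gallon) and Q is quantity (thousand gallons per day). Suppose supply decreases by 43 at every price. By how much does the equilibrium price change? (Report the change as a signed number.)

The market clears where 2203 - 5P = 2133 + 5P. Rearranging, 10P = 70, hence P* = 7.
Plugging P* into demand: Q* = 2203 - 5(7) = 2168.
After the shift, supply is Qs = 2090 + 5P.
Re-solving, 10P = 113 gives P = 11.3 and Q = 2146.5.
ΔP = 11.3 - 7 = 4.3.

ΔP = 4.3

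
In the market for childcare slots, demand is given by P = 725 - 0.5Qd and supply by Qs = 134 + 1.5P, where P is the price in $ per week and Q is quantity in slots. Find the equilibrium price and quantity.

Rewriting in direct form: Qd = 1450 - 2P.
The market clears where 1450 - 2P = 134 + 1.5P. Rearranging, 3.5P = 1316, hence P* = 376.
Plugging P* into demand: Q* = 1450 - 2(376) = 698.

P* = 376, Q* = 698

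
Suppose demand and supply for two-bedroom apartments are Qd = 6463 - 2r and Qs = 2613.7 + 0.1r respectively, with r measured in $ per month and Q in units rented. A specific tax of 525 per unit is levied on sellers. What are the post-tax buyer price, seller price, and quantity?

The tax drives a wedge r_b - r_s = 525. Substituting r_s = r_b - 525 into supply: Qs = 2561.2 + 0.1r_b.
Set Qd = Qs: 6463 - 2r_b = 2561.2 + 0.1r_b, so 3901.8 = 2.1r_b and r_b = 1858.
So r_s = 1333 and the quantity traded is Q = 6463 - 2(1858) = 2747.

r_b = 1858, r_s = 1333, Q = 2747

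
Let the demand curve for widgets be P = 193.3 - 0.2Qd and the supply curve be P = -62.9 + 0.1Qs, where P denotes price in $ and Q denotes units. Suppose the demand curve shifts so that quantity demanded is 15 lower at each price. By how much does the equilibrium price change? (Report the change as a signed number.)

Inverting to quantity form: Qd = 966.5 - 5P and Qs = 629 + 10P.
The market clears where 966.5 - 5P = 629 + 10P. Rearranging, 15P = 337.5, hence P* = 22.5.
Plugging P* into demand: Q* = 966.5 - 5(22.5) = 854.
After the shift, demand is Qd = 951.5 - 5P.
New equilibrium: 322.5 = 15P, so P = 21.5 and Q = 844.
ΔP = 21.5 - 22.5 = -1.

ΔP = -1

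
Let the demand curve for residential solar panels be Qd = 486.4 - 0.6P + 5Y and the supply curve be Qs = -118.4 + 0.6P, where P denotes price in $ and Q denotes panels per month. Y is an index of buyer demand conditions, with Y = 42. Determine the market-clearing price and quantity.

P* = 679, Q* = 289

With Y = 42, demand is Qd = 696.4 - 0.6P.
At equilibrium Qd = Qs, so 696.4 - 0.6P = -118.4 + 0.6P; collecting terms, 814.8 = 1.2P and P* = 679.
Plugging P* into demand: Q* = 696.4 - 0.6(679) = 289.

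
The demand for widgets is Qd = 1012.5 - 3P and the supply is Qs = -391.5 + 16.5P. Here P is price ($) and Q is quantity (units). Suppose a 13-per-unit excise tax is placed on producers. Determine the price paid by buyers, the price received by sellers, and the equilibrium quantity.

The tax drives a wedge P_b - P_s = 13. Substituting P_s = P_b - 13 into supply: Qs = -606 + 16.5P_b.
Set Qd = Qs: 1012.5 - 3P_b = -606 + 16.5P_b, so 1618.5 = 19.5P_b and P_b = 83.
So P_s = 70 and the quantity traded is Q = 1012.5 - 3(83) = 763.5.

P_b = 83, P_s = 70, Q = 763.5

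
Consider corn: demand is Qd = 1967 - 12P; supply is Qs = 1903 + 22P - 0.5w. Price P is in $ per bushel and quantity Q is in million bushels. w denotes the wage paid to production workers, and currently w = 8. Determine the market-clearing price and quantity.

P* = 2, Q* = 1943

With w = 8, supply is Qs = 1899 + 22P.
Set Qd = Qs: 1967 - 12P = 1899 + 22P, so 68 = 34P and P* = 2.
Substitute back: Q* = 1967 - 12(2) = 1943.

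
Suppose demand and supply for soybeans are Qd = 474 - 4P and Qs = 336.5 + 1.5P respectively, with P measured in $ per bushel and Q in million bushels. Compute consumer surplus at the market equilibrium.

Consumer surplus = 17484.5

Equating demand and supply, 474 - 4P = 336.5 + 1.5P gives 5.5P = 137.5, so P* = 25.
Substitute back: Q* = 474 - 4(25) = 374.
Demand choke price (Qd = 0): P = 474/4 = 118.5. Consumer surplus = ½ × (118.5 - 25) × 374 = 17484.5.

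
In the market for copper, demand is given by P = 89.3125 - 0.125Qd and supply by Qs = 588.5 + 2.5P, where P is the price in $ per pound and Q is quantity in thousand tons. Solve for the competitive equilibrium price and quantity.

P* = 12, Q* = 618.5

In direct form, Qd = 714.5 - 8P.
The market clears where 714.5 - 8P = 588.5 + 2.5P. Rearranging, 10.5P = 126, hence P* = 12.
Then Q* = 714.5 - 8(12) = 618.5.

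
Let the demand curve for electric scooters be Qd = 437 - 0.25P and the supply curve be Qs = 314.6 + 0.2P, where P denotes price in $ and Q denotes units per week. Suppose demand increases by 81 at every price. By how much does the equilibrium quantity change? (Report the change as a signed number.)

Set Qd = Qs: 437 - 0.25P = 314.6 + 0.2P, so 122.4 = 0.45P and P* = 272.
Substitute back: Q* = 437 - 0.25(272) = 369.
After the shift, demand is Qd = 518 - 0.25P.
Re-solving, 0.45P = 203.4 gives P = 452 and Q = 405.
ΔQ = 405 - 369 = 36.

ΔQ = 36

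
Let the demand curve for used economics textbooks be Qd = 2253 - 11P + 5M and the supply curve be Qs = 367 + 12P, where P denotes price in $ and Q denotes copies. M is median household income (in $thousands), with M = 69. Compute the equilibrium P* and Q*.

With M = 69, demand is Qd = 2598 - 11P.
Equating demand and supply, 2598 - 11P = 367 + 12P gives 23P = 2231, so P* = 97.
From the demand curve, Q* = 2598 - 11(97) = 1531.

P* = 97, Q* = 1531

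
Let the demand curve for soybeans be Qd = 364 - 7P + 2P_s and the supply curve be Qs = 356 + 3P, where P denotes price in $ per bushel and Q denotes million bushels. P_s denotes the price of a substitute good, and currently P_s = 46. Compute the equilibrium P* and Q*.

P* = 10, Q* = 386

With P_s = 46, demand is Qd = 456 - 7P.
The market clears where 456 - 7P = 356 + 3P. Rearranging, 10P = 100, hence P* = 10.
Plugging P* into demand: Q* = 456 - 7(10) = 386.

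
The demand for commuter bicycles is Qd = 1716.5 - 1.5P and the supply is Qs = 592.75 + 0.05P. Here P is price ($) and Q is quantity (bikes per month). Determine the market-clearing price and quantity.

Equating demand and supply, 1716.5 - 1.5P = 592.75 + 0.05P gives 1.55P = 1123.75, so P* = 725.
Plugging P* into demand: Q* = 1716.5 - 1.5(725) = 629.

P* = 725, Q* = 629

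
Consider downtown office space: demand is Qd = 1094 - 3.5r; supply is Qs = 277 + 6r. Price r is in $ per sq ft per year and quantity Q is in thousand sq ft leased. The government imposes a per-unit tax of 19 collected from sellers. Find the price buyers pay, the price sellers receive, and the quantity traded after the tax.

Sellers keep r_s = r_b - 19 per unit, so supply in terms of the buyer price is Qs = 163 + 6r_b.
Set Qd = Qs: 1094 - 3.5r_b = 163 + 6r_b, so 931 = 9.5r_b and r_b = 98.
So r_s = 79 and the quantity traded is Q = 1094 - 3.5(98) = 751.

r_b = 98, r_s = 79, Q = 751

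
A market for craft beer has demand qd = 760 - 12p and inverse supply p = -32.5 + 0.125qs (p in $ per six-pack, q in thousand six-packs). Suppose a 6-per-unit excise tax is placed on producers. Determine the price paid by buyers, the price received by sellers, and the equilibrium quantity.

Solving each curve for q: qs = 260 + 8p.
The tax drives a wedge p_b - p_s = 6. Substituting p_s = p_b - 6 into supply: qs = 212 + 8p_b.
Market clearing requires 760 - 12p_b = 212 + 8p_b; hence 548 = 20p_b and p_b = 27.4.
So p_s = 21.4 and the quantity traded is q = 760 - 12(27.4) = 431.2.

p_b = 27.4, p_s = 21.4, q = 431.2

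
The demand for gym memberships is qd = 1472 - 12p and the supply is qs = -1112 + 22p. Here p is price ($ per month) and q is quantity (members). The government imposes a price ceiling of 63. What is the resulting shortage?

At p = 63: qd = 716 and qs = 274.
Shortage = qd - qs = 716 - 274 = 442.

Shortage = 442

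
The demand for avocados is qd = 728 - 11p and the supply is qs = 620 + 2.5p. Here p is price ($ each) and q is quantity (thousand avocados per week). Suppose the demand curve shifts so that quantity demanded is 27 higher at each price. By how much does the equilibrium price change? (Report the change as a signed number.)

Equating demand and supply, 728 - 11p = 620 + 2.5p gives 13.5p = 108, so p* = 8.
Substitute back: q* = 728 - 11(8) = 640.
After the shift, demand is qd = 755 - 11p.
Re-solving, 13.5p = 135 gives p = 10 and q = 645.
Δp = 10 - 8 = 2.

Δp = 2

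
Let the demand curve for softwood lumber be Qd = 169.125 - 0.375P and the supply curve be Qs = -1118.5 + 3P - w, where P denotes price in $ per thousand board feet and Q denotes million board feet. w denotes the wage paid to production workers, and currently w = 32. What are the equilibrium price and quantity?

P* = 391, Q* = 22.5

With w = 32, supply is Qs = -1150.5 + 3P.
At equilibrium Qd = Qs, so 169.125 - 0.375P = -1150.5 + 3P; collecting terms, 1319.625 = 3.375P and P* = 391.
Substitute back: Q* = 169.125 - 0.375(391) = 22.5.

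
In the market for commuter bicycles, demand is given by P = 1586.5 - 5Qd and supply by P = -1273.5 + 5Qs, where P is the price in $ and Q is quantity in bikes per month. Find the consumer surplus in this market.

Consumer surplus = 204490

Inverting to quantity form: Qd = 317.3 - 0.2P and Qs = 254.7 + 0.2P.
The market clears where 317.3 - 0.2P = 254.7 + 0.2P. Rearranging, 0.4P = 62.6, hence P* = 156.5.
From the demand curve, Q* = 317.3 - 0.2(156.5) = 286.
Demand choke price (Qd = 0): P = 317.3/0.2 = 1586.5. Consumer surplus = ½ × (1586.5 - 156.5) × 286 = 204490.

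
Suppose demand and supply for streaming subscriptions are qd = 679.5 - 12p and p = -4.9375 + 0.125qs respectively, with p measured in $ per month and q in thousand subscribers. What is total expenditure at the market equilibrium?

Total expenditure = 9456

In direct form, qs = 39.5 + 8p.
Set qd = qs: 679.5 - 12p = 39.5 + 8p, so 640 = 20p and p* = 32.
Substitute back: q* = 679.5 - 12(32) = 295.5.
Total expenditure = p* × q* = 32 × 295.5 = 9456.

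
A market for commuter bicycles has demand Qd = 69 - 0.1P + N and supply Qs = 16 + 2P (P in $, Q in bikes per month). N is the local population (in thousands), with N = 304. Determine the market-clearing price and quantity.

With N = 304, demand is Qd = 373 - 0.1P.
Equating demand and supply, 373 - 0.1P = 16 + 2P gives 2.1P = 357, so P* = 170.
From the demand curve, Q* = 373 - 0.1(170) = 356.

P* = 170, Q* = 356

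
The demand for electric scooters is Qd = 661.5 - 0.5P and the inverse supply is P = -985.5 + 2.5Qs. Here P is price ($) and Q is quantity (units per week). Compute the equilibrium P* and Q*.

P* = 297, Q* = 513

Rewriting in direct form: Qs = 394.2 + 0.4P.
Equating demand and supply, 661.5 - 0.5P = 394.2 + 0.4P gives 0.9P = 267.3, so P* = 297.
Then Q* = 661.5 - 0.5(297) = 513.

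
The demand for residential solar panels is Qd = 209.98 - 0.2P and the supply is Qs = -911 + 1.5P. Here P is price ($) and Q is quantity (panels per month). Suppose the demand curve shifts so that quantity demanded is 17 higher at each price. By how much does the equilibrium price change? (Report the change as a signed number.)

Equating demand and supply, 209.98 - 0.2P = -911 + 1.5P gives 1.7P = 1120.98, so P* = 659.4.
Then Q* = 209.98 - 0.2(659.4) = 78.1.
After the shift, demand is Qd = 226.98 - 0.2P.
Re-solving, 1.7P = 1137.98 gives P = 669.4 and Q = 93.1.
ΔP = 669.4 - 659.4 = 10.

ΔP = 10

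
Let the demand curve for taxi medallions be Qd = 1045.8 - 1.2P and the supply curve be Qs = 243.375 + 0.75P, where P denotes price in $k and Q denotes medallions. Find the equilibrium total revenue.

At equilibrium Qd = Qs, so 1045.8 - 1.2P = 243.375 + 0.75P; collecting terms, 802.425 = 1.95P and P* = 411.5.
Then Q* = 1045.8 - 1.2(411.5) = 552.
Total revenue = P* × Q* = 411.5 × 552 = 227148.

Total revenue = 227148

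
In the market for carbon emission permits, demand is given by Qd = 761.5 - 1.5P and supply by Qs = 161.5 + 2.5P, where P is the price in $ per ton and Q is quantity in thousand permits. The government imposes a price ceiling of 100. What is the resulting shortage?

With P fixed at 100, quantity demanded is 611.5 and quantity supplied is 411.5.
Shortage = Qd - Qs = 611.5 - 411.5 = 200.

Shortage = 200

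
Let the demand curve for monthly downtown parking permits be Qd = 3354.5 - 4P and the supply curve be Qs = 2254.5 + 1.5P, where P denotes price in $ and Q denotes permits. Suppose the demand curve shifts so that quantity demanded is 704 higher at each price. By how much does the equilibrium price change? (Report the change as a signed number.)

Equating demand and supply, 3354.5 - 4P = 2254.5 + 1.5P gives 5.5P = 1100, so P* = 200.
Substitute back: Q* = 3354.5 - 4(200) = 2554.5.
After the shift, demand is Qd = 4058.5 - 4P.
The new intersection has 1804 = 5.5P, i.e. P = 328, Q = 2746.5.
ΔP = 328 - 200 = 128.

ΔP = 128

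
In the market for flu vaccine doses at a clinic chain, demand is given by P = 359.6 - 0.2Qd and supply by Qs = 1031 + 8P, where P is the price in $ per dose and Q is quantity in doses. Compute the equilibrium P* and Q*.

In direct form, Qd = 1798 - 5P.
The market clears where 1798 - 5P = 1031 + 8P. Rearranging, 13P = 767, hence P* = 59.
Substitute back: Q* = 1798 - 5(59) = 1503.

P* = 59, Q* = 1503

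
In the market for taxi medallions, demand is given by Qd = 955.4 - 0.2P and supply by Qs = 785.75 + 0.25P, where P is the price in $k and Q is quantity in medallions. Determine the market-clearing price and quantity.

At equilibrium Qd = Qs, so 955.4 - 0.2P = 785.75 + 0.25P; collecting terms, 169.65 = 0.45P and P* = 377.
Substitute back: Q* = 955.4 - 0.2(377) = 880.

P* = 377, Q* = 880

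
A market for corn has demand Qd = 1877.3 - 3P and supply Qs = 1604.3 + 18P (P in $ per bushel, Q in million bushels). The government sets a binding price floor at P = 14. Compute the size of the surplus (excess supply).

Surplus = 21

With P fixed at 14, quantity demanded is 1835.3 and quantity supplied is 1856.3.
Surplus = Qs - Qd = 1856.3 - 1835.3 = 21.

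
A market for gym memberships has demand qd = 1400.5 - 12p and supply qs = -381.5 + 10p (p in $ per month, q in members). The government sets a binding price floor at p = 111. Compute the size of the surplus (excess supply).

With p fixed at 111, quantity demanded is 68.5 and quantity supplied is 728.5.
Surplus = qs - qd = 728.5 - 68.5 = 660.

Surplus = 660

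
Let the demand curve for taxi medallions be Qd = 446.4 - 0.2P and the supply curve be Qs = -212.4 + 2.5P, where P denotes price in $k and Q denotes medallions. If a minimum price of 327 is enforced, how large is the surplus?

Surplus = 224.1

With P fixed at 327, quantity demanded is 381 and quantity supplied is 605.1.
Surplus = Qs - Qd = 605.1 - 381 = 224.1.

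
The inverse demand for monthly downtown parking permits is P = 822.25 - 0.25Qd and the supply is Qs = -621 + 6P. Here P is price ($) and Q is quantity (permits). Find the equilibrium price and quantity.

P* = 391, Q* = 1725

Rewriting in direct form: Qd = 3289 - 4P.
The market clears where 3289 - 4P = -621 + 6P. Rearranging, 10P = 3910, hence P* = 391.
Substitute back: Q* = 3289 - 4(391) = 1725.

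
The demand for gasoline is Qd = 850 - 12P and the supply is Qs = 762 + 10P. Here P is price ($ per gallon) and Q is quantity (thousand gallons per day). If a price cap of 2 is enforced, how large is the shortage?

Shortage = 44

Evaluating both curves at the ceiling price 2 gives Qd = 826, Qs = 782.
Shortage = Qd - Qs = 826 - 782 = 44.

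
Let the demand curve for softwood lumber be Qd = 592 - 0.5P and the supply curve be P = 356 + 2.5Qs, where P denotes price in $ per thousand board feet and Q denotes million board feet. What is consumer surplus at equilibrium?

Consumer surplus = 33856

Inverting to quantity form: Qs = -142.4 + 0.4P.
Set Qd = Qs: 592 - 0.5P = -142.4 + 0.4P, so 734.4 = 0.9P and P* = 816.
From the demand curve, Q* = 592 - 0.5(816) = 184.
Demand choke price (Qd = 0): P = 592/0.5 = 1184. Consumer surplus = ½ × (1184 - 816) × 184 = 33856.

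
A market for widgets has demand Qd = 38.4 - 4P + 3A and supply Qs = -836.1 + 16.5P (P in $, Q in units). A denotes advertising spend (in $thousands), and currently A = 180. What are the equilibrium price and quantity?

P* = 69, Q* = 302.4

With A = 180, demand is Qd = 578.4 - 4P.
Set Qd = Qs: 578.4 - 4P = -836.1 + 16.5P, so 1414.5 = 20.5P and P* = 69.
Plugging P* into demand: Q* = 578.4 - 4(69) = 302.4.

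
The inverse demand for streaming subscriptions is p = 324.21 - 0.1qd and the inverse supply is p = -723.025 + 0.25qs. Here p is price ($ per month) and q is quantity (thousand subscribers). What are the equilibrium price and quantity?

Rewriting in direct form: qd = 3242.1 - 10p and qs = 2892.1 + 4p.
Equating demand and supply, 3242.1 - 10p = 2892.1 + 4p gives 14p = 350, so p* = 25.
Then q* = 3242.1 - 10(25) = 2992.1.

p* = 25, q* = 2992.1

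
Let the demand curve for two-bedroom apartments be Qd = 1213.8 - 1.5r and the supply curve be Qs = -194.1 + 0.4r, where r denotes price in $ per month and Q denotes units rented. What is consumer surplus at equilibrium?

Consumer surplus = 3488.43

Set Qd = Qs: 1213.8 - 1.5r = -194.1 + 0.4r, so 1407.9 = 1.9r and r* = 741.
Then Q* = 1213.8 - 1.5(741) = 102.3.
Demand choke price (Qd = 0): r = 1213.8/1.5 = 809.2. Consumer surplus = ½ × (809.2 - 741) × 102.3 = 3488.43.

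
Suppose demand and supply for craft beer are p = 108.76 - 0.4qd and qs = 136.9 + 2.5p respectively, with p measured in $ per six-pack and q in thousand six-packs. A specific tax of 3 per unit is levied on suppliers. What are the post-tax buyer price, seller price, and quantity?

p_b = 28.5, p_s = 25.5, q = 200.65

In direct form, qd = 271.9 - 2.5p.
Suppliers keep p_s = p_b - 3 per unit, so supply in terms of the buyer price is qs = 129.4 + 2.5p_b.
Set qd = qs: 271.9 - 2.5p_b = 129.4 + 2.5p_b, so 142.5 = 5p_b and p_b = 28.5.
Then p_s = 28.5 - 3 = 25.5 and q = 271.9 - 2.5(28.5) = 200.65.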